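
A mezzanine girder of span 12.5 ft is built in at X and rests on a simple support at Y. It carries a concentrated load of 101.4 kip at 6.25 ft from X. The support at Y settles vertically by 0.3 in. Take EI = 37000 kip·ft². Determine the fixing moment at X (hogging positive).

Remove the prop at Y; the released (primary) structure is a cantilever built in at X.
Free-end deflection of the primary structure under the applied loading (downward +):
  point load 101.4 at a = 6.25: Pa²(3L − a)/(6EI) = 20630/EI
Flexibility coefficient — unit upward force at Y: δ_{YY} = L³/(3EI) = 651/EI.
With EI = 37000 kip·ft²: δ_0 = 0.55756 ft and δ_{YY} = 0.017596 ft/kip.
Compatibility — the beam at Y must follow the support down by 0.025 ft: δ_0 − R_Y·δ_{YY} = 0.025, so R_Y = (0.55756 − 0.025)/0.017596 = 30.27 kip.
Moment equilibrium about X: M_X = Σ(load moments about X) − R_Y·L = 633.8 − 30.27×12.5 = 255.4 kip·ft.

M_X = 255.4 kip·ft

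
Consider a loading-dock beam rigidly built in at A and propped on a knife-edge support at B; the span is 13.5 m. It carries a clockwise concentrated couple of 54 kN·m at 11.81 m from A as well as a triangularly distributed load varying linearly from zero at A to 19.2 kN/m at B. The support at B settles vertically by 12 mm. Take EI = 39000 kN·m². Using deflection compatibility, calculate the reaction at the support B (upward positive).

Release the roller at B. Primary structure: cantilever fixed at A.
Free-end deflection of the primary structure under the applied loading (downward +):
  clockwise couple 54 at a = 11.81: M₀a(2L − a)/(2EI) = 4844/EI
  triangular load, peak 19.2 at the free end: 11w₀L⁴/(120EI) = 58459/EI
  δ_0 = 63302/EI
Tip deflection under a unit load at B: L³/(3EI) = 820.1/EI.
With EI = 39000 kN·m²: δ_0 = 1.6231 m and δ_{BB} = 0.021029 m/kN.
Compatibility — the beam at B must follow the support down by 0.012 m: δ_0 − R_B·δ_{BB} = 0.012, so R_B = (1.6231 − 0.012)/0.021029 = 76.62 kN.

R_B = 76.62 kN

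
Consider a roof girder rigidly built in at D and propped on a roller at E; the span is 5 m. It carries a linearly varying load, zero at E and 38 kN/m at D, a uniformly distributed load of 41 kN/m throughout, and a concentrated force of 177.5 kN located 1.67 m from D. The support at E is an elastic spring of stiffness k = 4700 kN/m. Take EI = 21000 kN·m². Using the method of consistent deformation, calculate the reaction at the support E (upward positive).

Choose R_E as the redundant. The primary structure is the cantilever fixed at D.
Free-end deflection of the primary structure under the applied loading (downward +):
  triangular load, peak 38 at the fixed end: w₀L⁴/(30EI) = 791.7/EI
  UDL 41: wL⁴/(8EI) = 3203/EI
  point load 177.5 at a = 1.67: Pa²(3L − a)/(6EI) = 1100/EI
  δ_0 = 5095/EI
Tip deflection under a unit load at E: L³/(3EI) = 41.67/EI.
With EI = 21000 kN·m²: δ_0 = 0.2426 m and δ_{EE} = 0.001984 m/kN.
Compatibility — the spring shortens by R_E/k under the reaction it provides: δ_0 − R_E·δ_{EE} = R_E/k. With 1/k = 0.000213 m/kN, R_E = δ_0 / (δ_{EE} + 1/k) = 0.2426 / (0.001984 + 0.000213) = 110.4 kN.

R_E = 110.4 kN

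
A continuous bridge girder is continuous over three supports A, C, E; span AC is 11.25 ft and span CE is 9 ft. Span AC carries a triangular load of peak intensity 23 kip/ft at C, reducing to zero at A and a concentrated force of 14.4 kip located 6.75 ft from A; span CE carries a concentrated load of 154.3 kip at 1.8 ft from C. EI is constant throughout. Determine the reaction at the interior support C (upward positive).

R_C = 261.1 kip

Release continuity at C by inserting a hinge; the redundant is the internal moment M_C. The primary structure is two simply-supported spans AC and CE.
Discontinuity in slope at C on the released structure — sum the simple-span end rotations:
  span AC: triangular load, peak 23: w₀L³/(45EI) = 727.7/EI
  span AC: point load 14.4 at a = 6.75: Pab(L + a)/(6LEI) = 116.6/EI
  span CE: point load 154.3 at a = 1.8: Pab(L + b)/(6LEI) = 599.9/EI
  relative rotation θ_0 = (844.4 + 599.9)/EI = 1444/EI
A unit hogging moment at C produces rotation L₁/(3EI) + L₂/(3EI) = 6.75/EI.
Slope continuity at C: θ_0 = M_C·6.75/EI, so M_C = 1444/6.75 = 214 kip·ft (hogging).
Span AC, ΣM about A with M_C applied at C: R_C^{AC}·11.25 = 1068 + 214, so R_C^{AC} = 113.9 kip and R_A = 143.8 − 113.9 = 29.87 kip.
Span CE, ΣM about E: R_C^{CE}·9 = 1111 + 214, so R_C^{CE} = 147.2 kip and R_E = 154.3 − 147.2 = 7.086 kip.
R_C = 113.9 + 147.2 = 261.1 kip.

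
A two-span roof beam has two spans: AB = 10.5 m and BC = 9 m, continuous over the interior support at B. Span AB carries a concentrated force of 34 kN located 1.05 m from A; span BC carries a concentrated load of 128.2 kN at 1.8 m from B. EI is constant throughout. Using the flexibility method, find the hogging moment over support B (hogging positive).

Insert a hinge at B; M_B is the redundant, and each span becomes simply supported.
Rotations at B on the released spans (each span's end-slope, ×1/EI):
  span AB: point load 34 at a = 1.05: Pab(L + a)/(6LEI) = 61.85/EI
  span BC: point load 128.2 at a = 1.8: Pab(L + b)/(6LEI) = 498.4/EI
  relative rotation θ_0 = (61.85 + 498.4)/EI = 560.3/EI
A unit hogging moment at B produces rotation L₁/(3EI) + L₂/(3EI) = 6.5/EI.
Compatibility: M_B·(L₁+L₂)/(3EI) = θ_0, giving M_B = 86.2 kN·m (hogging).

M_B = 86.2 kN·m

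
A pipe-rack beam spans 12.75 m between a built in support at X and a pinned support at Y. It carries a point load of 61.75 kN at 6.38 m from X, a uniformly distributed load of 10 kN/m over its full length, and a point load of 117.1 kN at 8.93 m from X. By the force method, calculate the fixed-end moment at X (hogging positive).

Remove the prop at Y; the released (primary) structure is a cantilever built in at X.
Deflection at Y on the released cantilever, summing each load's contribution:
  point load 61.75 at a = 6.38: Pa²(3L − a)/(6EI) = 13351/EI
  UDL 10: wL⁴/(8EI) = 33033/EI
  point load 117.1 at a = 8.93: Pa²(3L − a)/(6EI) = 45632/EI
  δ_0 = 92016/EI
Flexibility coefficient — unit upward force at Y: δ_{YY} = L³/(3EI) = 690.9/EI.
Compatibility at Y: δ_0 − R_Y·δ_{YY} = 0, so R_Y = 92016/690.9 = 133.2 kN.
Moment equilibrium about X: M_X = Σ(load moments about X) − R_Y·L = 2252 − 133.2×12.75 = 554.4 kN·m.

M_X = 554.4 kN·m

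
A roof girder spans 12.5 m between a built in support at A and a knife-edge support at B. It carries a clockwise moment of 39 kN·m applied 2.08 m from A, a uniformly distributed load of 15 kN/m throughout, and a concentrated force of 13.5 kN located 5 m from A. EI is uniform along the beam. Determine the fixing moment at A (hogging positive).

Take the reaction at B as the redundant and release it; the primary structure is a cantilever fixed at A.
Free-end deflection of the primary structure under the applied loading (downward +):
  clockwise couple 39 at a = 2.08: M₀a(2L − a)/(2EI) = 929.6/EI
  UDL 15: wL⁴/(8EI) = 45776/EI
  point load 13.5 at a = 5: Pa²(3L − a)/(6EI) = 1828/EI
  δ_0 = 48534/EI
Tip deflection under a unit load at B: L³/(3EI) = 651/EI.
Compatibility at B: δ_0 − R_B·δ_{BB} = 0, so R_B = 48534/651 = 74.55 kN.
Moment equilibrium about A: M_A = Σ(load moments about A) − R_B·L = 1278 − 74.55×12.5 = 346.5 kN·m.

M_A = 346.5 kN·m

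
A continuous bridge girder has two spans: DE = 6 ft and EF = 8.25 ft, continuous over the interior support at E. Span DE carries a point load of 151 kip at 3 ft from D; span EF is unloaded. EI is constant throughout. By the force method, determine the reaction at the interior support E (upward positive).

R_E = 96.09 kip

Take M_E as the redundant. Released structure: two simple spans DE and EF with a hinge at E.
Rotations at E on the released spans (each span's end-slope, ×1/EI):
  span DE: point load 151 at a = 3: Pab(L + a)/(6LEI) = 339.8/EI
  relative rotation θ_0 = (339.8 + 0)/EI = 339.8/EI
A unit hogging moment at E produces rotation L₁/(3EI) + L₂/(3EI) = 4.75/EI.
Slope continuity at E: θ_0 = M_E·4.75/EI, so M_E = 339.8/4.75 = 71.53 kip·ft (hogging).
Span DE, ΣM about D with M_E applied at E: R_E^{DE}·6 = 453 + 71.53, so R_E^{DE} = 87.42 kip and R_D = 151 − 87.42 = 63.58 kip.
Span EF, ΣM about F: R_E^{EF}·8.25 = 0 + 71.53, so R_E^{EF} = 8.67 kip and R_F = 0 − 8.67 = -8.67 kip.
R_E = 87.42 + 8.67 = 96.09 kip.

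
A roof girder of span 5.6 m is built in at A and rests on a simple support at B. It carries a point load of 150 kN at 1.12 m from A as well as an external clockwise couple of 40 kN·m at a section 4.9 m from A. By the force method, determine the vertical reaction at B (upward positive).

Release the roller at B. Primary structure: cantilever fixed at A.
Downward deflection at the released point B due to the loads:
  point load 150 at a = 1.12: Pa²(3L − a)/(6EI) = 491.7/EI
  clockwise couple 40 at a = 4.9: M₀a(2L − a)/(2EI) = 617.4/EI
  δ_0 = 1109/EI
Flexibility coefficient — unit upward force at B: δ_{BB} = L³/(3EI) = 58.54/EI.
Compatibility at B: δ_0 − R_B·δ_{BB} = 0, so R_B = 1109/58.54 = 18.95 kN.

R_B = 18.95 kN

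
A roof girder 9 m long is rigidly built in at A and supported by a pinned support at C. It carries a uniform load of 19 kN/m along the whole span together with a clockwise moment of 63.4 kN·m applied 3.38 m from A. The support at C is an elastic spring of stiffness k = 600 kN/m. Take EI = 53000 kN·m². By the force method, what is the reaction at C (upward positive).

Take the reaction at C as the redundant and release it; the primary structure is a cantilever fixed at A.
Primary-structure tip deflection at C by superposition:
  UDL 19: wL⁴/(8EI) = 15582/EI
  clockwise couple 63.4 at a = 3.38: M₀a(2L − a)/(2EI) = 1566/EI
  δ_0 = 17149/EI
Tip deflection under a unit load at C: L³/(3EI) = 243/EI.
With EI = 53000 kN·m²: δ_0 = 0.32356 m and δ_{CC} = 0.004585 m/kN.
Compatibility — the spring shortens by R_C/k under the reaction it provides: δ_0 − R_C·δ_{CC} = R_C/k. With 1/k = 0.001667 m/kN, R_C = δ_0 / (δ_{CC} + 1/k) = 0.32356 / (0.004585 + 0.001667) = 51.76 kN.

R_C = 51.76 kN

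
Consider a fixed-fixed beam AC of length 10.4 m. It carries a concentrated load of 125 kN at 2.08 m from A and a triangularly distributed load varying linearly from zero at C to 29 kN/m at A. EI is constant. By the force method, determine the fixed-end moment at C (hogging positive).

M_C = 146.2 kN·m

Release both end moments; the primary structure is a simply-supported span AC with redundants M_A and M_C.
End rotations of the released simple span under the applied load (×1/EI):
  at A: point load 125 at a = 2.08: Pab(L + b)/(6LEI) = 649/EI
  at C: point load 125 at a = 2.08: Pab(L + a)/(6LEI) = 432.6/EI
  at A: triangular load, peak 29: w₀L³/(45EI) = 724.9/EI
  at C: triangular load, peak 29: 7w₀L³/(360EI) = 634.3/EI
  θ_A0 = 1374/EI,  θ_C0 = 1067/EI
Flexibility coefficients: a unit moment at one end gives L/(3EI) there and L/(6EI) at the far end, so f₁₁ = f₂₂ = 3.467/EI and f₁₂ = f₂₁ = 1.733/EI.
Compatibility — zero rotation at each built-in end:
  3.467 M_A + 1.733 M_C = 1374
  1.733 M_A + 3.467 M_C = 1067
Solving the pair gives M_A = 323.2 kN·m and M_C = 146.2 kN·m (hogging).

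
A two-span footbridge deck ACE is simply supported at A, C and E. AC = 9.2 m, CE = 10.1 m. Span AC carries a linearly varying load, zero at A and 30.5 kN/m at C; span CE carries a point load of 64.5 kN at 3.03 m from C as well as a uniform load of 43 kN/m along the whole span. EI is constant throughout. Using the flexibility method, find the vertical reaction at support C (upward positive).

R_C = 445.1 kN

Insert a hinge at C; M_C is the redundant, and each span becomes simply supported.
Rotations at C on the released spans (each span's end-slope, ×1/EI):
  span AC: triangular load, peak 30.5: w₀L³/(45EI) = 527.8/EI
  span CE: point load 64.5 at a = 3.03: Pab(L + b)/(6LEI) = 391.5/EI
  span CE: UDL 43: wL³/(24EI) = 1846/EI
  relative rotation θ_0 = (527.8 + 2237)/EI = 2765/EI
A unit hogging moment at C produces rotation L₁/(3EI) + L₂/(3EI) = 6.433/EI.
Compatibility: M_C·(L₁+L₂)/(3EI) = θ_0, giving M_C = 429.8 kN·m (hogging).
Span AC, ΣM about A with M_C applied at C: R_C^{AC}·9.2 = 860.5 + 429.8, so R_C^{AC} = 140.3 kN and R_A = 140.3 − 140.3 = 0.04631 kN.
Span CE, ΣM about E: R_C^{CE}·10.1 = 2649 + 429.8, so R_C^{CE} = 304.9 kN and R_E = 498.8 − 304.9 = 193.9 kN.
R_C = 140.3 + 304.9 = 445.1 kN.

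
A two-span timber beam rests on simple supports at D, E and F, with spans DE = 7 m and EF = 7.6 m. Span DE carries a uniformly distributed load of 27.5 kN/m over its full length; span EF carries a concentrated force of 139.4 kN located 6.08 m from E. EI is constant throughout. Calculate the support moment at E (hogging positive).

Take M_E as the redundant. Released structure: two simple spans DE and EF with a hinge at E.
End slopes at the hinge E, treating each span as simply supported:
  span DE: UDL 27.5: wL³/(24EI) = 393/EI
  span EF: point load 139.4 at a = 6.08: Pab(L + b)/(6LEI) = 257.7/EI
  relative rotation θ_0 = (393 + 257.7)/EI = 650.7/EI
A unit hogging moment at E produces rotation L₁/(3EI) + L₂/(3EI) = 4.867/EI.
Compatibility: M_E·(L₁+L₂)/(3EI) = θ_0, giving M_E = 133.7 kN·m (hogging).

M_E = 133.7 kN·m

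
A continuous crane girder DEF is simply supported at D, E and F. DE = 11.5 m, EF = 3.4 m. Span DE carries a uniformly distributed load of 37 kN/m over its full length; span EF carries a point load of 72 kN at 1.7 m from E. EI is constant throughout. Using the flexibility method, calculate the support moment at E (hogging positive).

Release continuity at E by inserting a hinge; the redundant is the internal moment M_E. The primary structure is two simply-supported spans DE and EF.
Discontinuity in slope at E on the released structure — sum the simple-span end rotations:
  span DE: UDL 37: wL³/(24EI) = 2345/EI
  span EF: point load 72 at a = 1.7: Pab(L + b)/(6LEI) = 52.02/EI
  relative rotation θ_0 = (2345 + 52.02)/EI = 2397/EI
A unit hogging moment at E produces rotation L₁/(3EI) + L₂/(3EI) = 4.967/EI.
Compatibility: M_E·(L₁+L₂)/(3EI) = θ_0, giving M_E = 482.6 kN·m (hogging).

M_E = 482.6 kN·m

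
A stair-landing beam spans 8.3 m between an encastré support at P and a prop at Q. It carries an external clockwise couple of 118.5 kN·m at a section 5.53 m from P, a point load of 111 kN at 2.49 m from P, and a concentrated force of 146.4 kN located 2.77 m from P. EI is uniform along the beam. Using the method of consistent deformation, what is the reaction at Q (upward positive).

Take the reaction at Q as the redundant and release it; the primary structure is a cantilever fixed at P.
Downward deflection at the released point Q due to the loads:
  clockwise couple 118.5 at a = 5.53: M₀a(2L − a)/(2EI) = 3627/EI
  point load 111 at a = 2.49: Pa²(3L − a)/(6EI) = 2570/EI
  point load 146.4 at a = 2.77: Pa²(3L − a)/(6EI) = 4143/EI
  δ_0 = 10341/EI
Flexibility coefficient — unit upward force at Q: δ_{QQ} = L³/(3EI) = 190.6/EI.
Compatibility at Q: δ_0 − R_Q·δ_{QQ} = 0, so R_Q = 10341/190.6 = 54.25 kN.

R_Q = 54.25 kN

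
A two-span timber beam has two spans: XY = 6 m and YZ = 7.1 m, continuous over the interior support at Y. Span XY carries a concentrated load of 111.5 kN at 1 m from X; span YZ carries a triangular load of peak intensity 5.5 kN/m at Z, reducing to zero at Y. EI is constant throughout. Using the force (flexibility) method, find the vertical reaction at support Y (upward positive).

R_Y = 35.42 kN

Release continuity at Y by inserting a hinge; the redundant is the internal moment M_Y. The primary structure is two simply-supported spans XY and YZ.
Discontinuity in slope at Y on the released structure — sum the simple-span end rotations:
  span XY: point load 111.5 at a = 1: Pab(L + a)/(6LEI) = 108.4/EI
  span YZ: triangular load, peak 5.5: 7w₀L³/(360EI) = 38.28/EI
  relative rotation θ_0 = (108.4 + 38.28)/EI = 146.7/EI
A unit hogging moment at Y produces rotation L₁/(3EI) + L₂/(3EI) = 4.367/EI.
Slope continuity at Y: θ_0 = M_Y·4.367/EI, so M_Y = 146.7/4.367 = 33.59 kN·m (hogging).
Span XY, ΣM about X with M_Y applied at Y: R_Y^{XY}·6 = 111.5 + 33.59, so R_Y^{XY} = 24.18 kN and R_X = 111.5 − 24.18 = 87.32 kN.
Span YZ, ΣM about Z: R_Y^{YZ}·7.1 = 46.21 + 33.59, so R_Y^{YZ} = 11.24 kN and R_Z = 19.52 − 11.24 = 8.286 kN.
R_Y = 24.18 + 11.24 = 35.42 kN.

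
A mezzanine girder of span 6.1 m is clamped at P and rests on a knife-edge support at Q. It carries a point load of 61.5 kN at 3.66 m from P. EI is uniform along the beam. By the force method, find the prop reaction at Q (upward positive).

R_Q = 26.57 kN

Take the reaction at Q as the redundant and release it; the primary structure is a cantilever fixed at P.
Deflection at Q on the released cantilever, summing each load's contribution:
  point load 61.5 at a = 3.66: Pa²(3L − a)/(6EI) = 2010/EI
Tip deflection under a unit load at Q: L³/(3EI) = 75.66/EI.
Compatibility at Q: δ_0 − R_Q·δ_{QQ} = 0, so R_Q = 2010/75.66 = 26.57 kN.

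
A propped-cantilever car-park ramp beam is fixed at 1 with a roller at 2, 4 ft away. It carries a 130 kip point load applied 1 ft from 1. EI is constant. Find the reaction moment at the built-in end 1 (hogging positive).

Remove the prop at 2; the released (primary) structure is a cantilever built in at 1.
Primary-structure tip deflection at 2 by superposition:
  point load 130 at a = 1: Pa²(3L − a)/(6EI) = 238.3/EI
Flexibility coefficient — unit upward force at 2: δ_{22} = L³/(3EI) = 21.33/EI.
The prop prevents deflection at 2: R_2 = δ_0/δ_{22} = 238.3/21.33 = 11.17 kip.
Moment equilibrium about 1: M_1 = Σ(load moments about 1) − R_2·L = 130 − 11.17×4 = 85.31 kip·ft.

M_1 = 85.31 kip·ft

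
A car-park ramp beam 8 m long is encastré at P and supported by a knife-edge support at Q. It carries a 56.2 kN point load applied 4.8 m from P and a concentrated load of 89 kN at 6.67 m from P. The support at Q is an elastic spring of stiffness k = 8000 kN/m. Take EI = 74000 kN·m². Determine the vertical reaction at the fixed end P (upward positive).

R_P = 58.6 kN

Choose R_Q as the redundant. The primary structure is the cantilever fixed at P.
Primary-structure tip deflection at Q by superposition:
  point load 56.2 at a = 4.8: Pa²(3L − a)/(6EI) = 4144/EI
  point load 89 at a = 6.67: Pa²(3L − a)/(6EI) = 11436/EI
  δ_0 = 15580/EI
Tip deflection under a unit load at Q: L³/(3EI) = 170.7/EI.
With EI = 74000 kN·m²: δ_0 = 0.21054 m and δ_{QQ} = 0.002306 m/kN.
Compatibility — the spring shortens by R_Q/k under the reaction it provides: δ_0 − R_Q·δ_{QQ} = R_Q/k. With 1/k = 0.000125 m/kN, R_Q = δ_0 / (δ_{QQ} + 1/k) = 0.21054 / (0.002306 + 0.000125) = 86.6 kN.
Vertical equilibrium: R_P = ΣP − R_Q = 145.2 − 86.6 = 58.6 kN.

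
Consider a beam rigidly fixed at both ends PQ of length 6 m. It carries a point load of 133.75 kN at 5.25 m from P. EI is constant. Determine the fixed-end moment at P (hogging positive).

Take the two fixed-end moments M_P, M_Q as redundants; the released structure is the simple span PQ.
On the primary (simply-supported) span, the end slopes from the loading are:
  at P: point load 133.75 at a = 5.25: Pab(L + b)/(6LEI) = 98.75/EI
  at Q: point load 133.75 at a = 5.25: Pab(L + a)/(6LEI) = 164.6/EI
  θ_P0 = 98.75/EI,  θ_Q0 = 164.6/EI
Flexibility coefficients: a unit moment at one end gives L/(3EI) there and L/(6EI) at the far end, so f₁₁ = f₂₂ = 2/EI and f₁₂ = f₂₁ = 1/EI.
Compatibility — zero rotation at each built-in end:
  2 M_P + 1 M_Q = 98.75
  1 M_P + 2 M_Q = 164.6
Solving the pair gives M_P = 10.97 kN·m and M_Q = 76.8 kN·m (hogging).

M_P = 10.97 kN·m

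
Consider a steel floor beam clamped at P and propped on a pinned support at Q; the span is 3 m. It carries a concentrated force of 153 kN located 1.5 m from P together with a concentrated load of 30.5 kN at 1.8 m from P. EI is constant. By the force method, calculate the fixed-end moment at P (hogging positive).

Choose R_Q as the redundant. The primary structure is the cantilever fixed at P.
Deflection at Q on the released cantilever, summing each load's contribution:
  point load 153 at a = 1.5: Pa²(3L − a)/(6EI) = 430.3/EI
  point load 30.5 at a = 1.8: Pa²(3L − a)/(6EI) = 118.6/EI
  δ_0 = 548.9/EI
Flexibility coefficient — unit upward force at Q: δ_{QQ} = L³/(3EI) = 9/EI.
Compatibility at Q: δ_0 − R_Q·δ_{QQ} = 0, so R_Q = 548.9/9 = 60.99 kN.
Moment equilibrium about P: M_P = Σ(load moments about P) − R_Q·L = 284.4 − 60.99×3 = 101.4 kN·m.

M_P = 101.4 kN·m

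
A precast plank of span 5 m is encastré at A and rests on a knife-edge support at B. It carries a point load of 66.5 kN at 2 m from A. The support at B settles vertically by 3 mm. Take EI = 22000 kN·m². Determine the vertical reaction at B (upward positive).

Remove the prop at B; the released (primary) structure is a cantilever built in at A.
Deflection at B on the released cantilever, summing each load's contribution:
  point load 66.5 at a = 2: Pa²(3L − a)/(6EI) = 576.3/EI
Tip deflection under a unit load at B: L³/(3EI) = 41.67/EI.
With EI = 22000 kN·m²: δ_0 = 0.026197 m and δ_{BB} = 0.001894 m/kN.
Compatibility — the beam at B must follow the support down by 0.003 m: δ_0 − R_B·δ_{BB} = 0.003, so R_B = (0.026197 − 0.003)/0.001894 = 12.25 kN.

R_B = 12.25 kN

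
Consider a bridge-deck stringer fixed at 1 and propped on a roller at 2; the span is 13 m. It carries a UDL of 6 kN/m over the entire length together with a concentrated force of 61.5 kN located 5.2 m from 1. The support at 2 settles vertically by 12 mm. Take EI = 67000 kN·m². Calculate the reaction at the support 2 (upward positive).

Choose R_2 as the redundant. The primary structure is the cantilever fixed at 1.
Deflection at 2 on the released cantilever, summing each load's contribution:
  UDL 6: wL⁴/(8EI) = 21421/EI
  point load 61.5 at a = 5.2: Pa²(3L − a)/(6EI) = 9368/EI
  δ_0 = 30789/EI
Tip deflection under a unit load at 2: L³/(3EI) = 732.3/EI.
With EI = 67000 kN·m²: δ_0 = 0.45953 m and δ_{22} = 0.01093 m/kN.
Compatibility — the beam at 2 must follow the support down by 0.012 m: δ_0 − R_2·δ_{22} = 0.012, so R_2 = (0.45953 − 0.012)/0.01093 = 40.94 kN.

R_2 = 40.94 kN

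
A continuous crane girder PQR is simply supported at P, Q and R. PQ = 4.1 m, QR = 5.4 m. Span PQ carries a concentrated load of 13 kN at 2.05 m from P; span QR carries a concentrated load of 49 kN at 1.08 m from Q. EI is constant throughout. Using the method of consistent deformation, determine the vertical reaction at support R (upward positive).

Insert a hinge at Q; M_Q is the redundant, and each span becomes simply supported.
End slopes at the hinge Q, treating each span as simply supported:
  span PQ: point load 13 at a = 2.05: Pab(L + a)/(6LEI) = 13.66/EI
  span QR: point load 49 at a = 1.08: Pab(L + b)/(6LEI) = 68.58/EI
  relative rotation θ_0 = (13.66 + 68.58)/EI = 82.24/EI
A unit hogging moment at Q produces rotation L₁/(3EI) + L₂/(3EI) = 3.167/EI.
Compatibility: M_Q·(L₁+L₂)/(3EI) = θ_0, giving M_Q = 25.97 kN·m (hogging).
Span QR, ΣM about R: R_Q^{QR}·5.4 = 211.7 + 25.97, so R_Q^{QR} = 44.01 kN and R_R = 49 − 44.01 = 4.991 kN.

R_R = 4.991 kN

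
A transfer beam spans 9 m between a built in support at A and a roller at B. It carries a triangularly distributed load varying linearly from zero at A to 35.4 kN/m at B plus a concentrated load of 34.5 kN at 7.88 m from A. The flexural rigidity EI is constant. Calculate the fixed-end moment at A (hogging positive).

M_A = 186.3 kN·m

Choose R_B as the redundant. The primary structure is the cantilever fixed at A.
Primary-structure tip deflection at B by superposition:
  triangular load, peak 35.4 at the free end: 11w₀L⁴/(120EI) = 21290/EI
  point load 34.5 at a = 7.88: Pa²(3L − a)/(6EI) = 6827/EI
  δ_0 = 28117/EI
Tip deflection under a unit load at B: L³/(3EI) = 243/EI.
The prop prevents deflection at B: R_B = δ_0/δ_{BB} = 28117/243 = 115.7 kN.
Moment equilibrium about A: M_A = Σ(load moments about A) − R_B·L = 1228 − 115.7×9 = 186.3 kN·m.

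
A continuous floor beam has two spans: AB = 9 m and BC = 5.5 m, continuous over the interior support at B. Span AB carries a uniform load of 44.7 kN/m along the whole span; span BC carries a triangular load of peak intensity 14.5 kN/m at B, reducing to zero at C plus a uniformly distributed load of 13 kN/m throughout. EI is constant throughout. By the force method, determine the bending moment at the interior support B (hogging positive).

M_B = 310.7 kN·m

Insert a hinge at B; M_B is the redundant, and each span becomes simply supported.
Rotations at B on the released spans (each span's end-slope, ×1/EI):
  span AB: UDL 44.7: wL³/(24EI) = 1358/EI
  span BC: triangular load, peak 14.5: w₀L³/(45EI) = 53.61/EI
  span BC: UDL 13: wL³/(24EI) = 90.12/EI
  relative rotation θ_0 = (1358 + 143.7)/EI = 1501/EI
A unit hogging moment at B produces rotation L₁/(3EI) + L₂/(3EI) = 4.833/EI.
Slope continuity at B: θ_0 = M_B·4.833/EI, so M_B = 1501/4.833 = 310.7 kN·m (hogging).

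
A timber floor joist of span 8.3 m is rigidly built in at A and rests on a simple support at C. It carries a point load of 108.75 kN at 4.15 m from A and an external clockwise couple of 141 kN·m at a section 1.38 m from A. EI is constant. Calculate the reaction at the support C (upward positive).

R_C = 41.75 kN

Remove the prop at C; the released (primary) structure is a cantilever built in at A.
Primary-structure tip deflection at C by superposition:
  point load 108.75 at a = 4.15: Pa²(3L − a)/(6EI) = 6477/EI
  clockwise couple 141 at a = 1.38: M₀a(2L − a)/(2EI) = 1481/EI
  δ_0 = 7958/EI
Tip deflection under a unit load at C: L³/(3EI) = 190.6/EI.
Compatibility at C: δ_0 − R_C·δ_{CC} = 0, so R_C = 7958/190.6 = 41.75 kN.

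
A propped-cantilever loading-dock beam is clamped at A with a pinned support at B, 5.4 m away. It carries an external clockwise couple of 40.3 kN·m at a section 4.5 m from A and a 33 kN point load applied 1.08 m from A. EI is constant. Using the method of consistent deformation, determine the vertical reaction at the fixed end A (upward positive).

R_A = 20.27 kN

Take the reaction at B as the redundant and release it; the primary structure is a cantilever fixed at A.
Free-end deflection of the primary structure under the applied loading (downward +):
  clockwise couple 40.3 at a = 4.5: M₀a(2L − a)/(2EI) = 571.3/EI
  point load 33 at a = 1.08: Pa²(3L − a)/(6EI) = 97/EI
  δ_0 = 668.3/EI
Flexibility coefficient — unit upward force at B: δ_{BB} = L³/(3EI) = 52.49/EI.
Compatibility at B: δ_0 − R_B·δ_{BB} = 0, so R_B = 668.3/52.49 = 12.73 kN.
Vertical equilibrium: R_A = ΣP − R_B = 33 − 12.73 = 20.27 kN.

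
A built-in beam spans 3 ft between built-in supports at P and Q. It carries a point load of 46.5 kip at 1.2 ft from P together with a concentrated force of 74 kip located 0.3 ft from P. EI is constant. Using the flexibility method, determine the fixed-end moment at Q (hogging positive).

Take the two fixed-end moments M_P, M_Q as redundants; the released structure is the simple span PQ.
On the primary (simply-supported) span, the end slopes from the loading are:
  at P: point load 46.5 at a = 1.2: Pab(L + b)/(6LEI) = 26.78/EI
  at Q: point load 46.5 at a = 1.2: Pab(L + a)/(6LEI) = 23.44/EI
  at P: point load 74 at a = 0.3: Pab(L + b)/(6LEI) = 18.98/EI
  at Q: point load 74 at a = 0.3: Pab(L + a)/(6LEI) = 10.99/EI
  θ_P0 = 45.77/EI,  θ_Q0 = 34.42/EI
Flexibility coefficients: a unit moment at one end gives L/(3EI) there and L/(6EI) at the far end, so f₁₁ = f₂₂ = 1/EI and f₁₂ = f₂₁ = 0.5/EI.
Compatibility — zero rotation at each built-in end:
  1 M_P + 0.5 M_Q = 45.77
  0.5 M_P + 1 M_Q = 34.42
Solving the pair gives M_P = 38.07 kip·ft and M_Q = 15.39 kip·ft (hogging).

M_Q = 15.39 kip·ft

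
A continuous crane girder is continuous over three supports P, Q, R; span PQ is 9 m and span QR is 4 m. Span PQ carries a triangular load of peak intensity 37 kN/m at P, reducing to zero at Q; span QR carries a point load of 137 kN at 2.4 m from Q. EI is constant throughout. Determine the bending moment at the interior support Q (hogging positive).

Insert a hinge at Q; M_Q is the redundant, and each span becomes simply supported.
End slopes at the hinge Q, treating each span as simply supported:
  span PQ: triangular load, peak 37: 7w₀L³/(360EI) = 524.5/EI
  span QR: point load 137 at a = 2.4: Pab(L + b)/(6LEI) = 122.8/EI
  relative rotation θ_0 = (524.5 + 122.8)/EI = 647.2/EI
A unit hogging moment at Q produces rotation L₁/(3EI) + L₂/(3EI) = 4.333/EI.
Compatibility: M_Q·(L₁+L₂)/(3EI) = θ_0, giving M_Q = 149.4 kN·m (hogging).

M_Q = 149.4 kN·m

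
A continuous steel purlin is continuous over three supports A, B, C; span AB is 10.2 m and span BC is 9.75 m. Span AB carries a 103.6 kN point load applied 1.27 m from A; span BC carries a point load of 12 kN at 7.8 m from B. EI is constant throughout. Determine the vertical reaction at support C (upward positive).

R_C = 5.641 kN

Take M_B as the redundant. Released structure: two simple spans AB and BC with a hinge at B.
Rotations at B on the released spans (each span's end-slope, ×1/EI):
  span AB: point load 103.6 at a = 1.27: Pab(L + a)/(6LEI) = 220.2/EI
  span BC: point load 12 at a = 7.8: Pab(L + b)/(6LEI) = 36.5/EI
  relative rotation θ_0 = (220.2 + 36.5)/EI = 256.7/EI
A unit hogging moment at B produces rotation L₁/(3EI) + L₂/(3EI) = 6.65/EI.
Compatibility: M_B·(L₁+L₂)/(3EI) = θ_0, giving M_B = 38.6 kN·m (hogging).
Span BC, ΣM about C: R_B^{BC}·9.75 = 23.4 + 38.6, so R_B^{BC} = 6.359 kN and R_C = 12 − 6.359 = 5.641 kN.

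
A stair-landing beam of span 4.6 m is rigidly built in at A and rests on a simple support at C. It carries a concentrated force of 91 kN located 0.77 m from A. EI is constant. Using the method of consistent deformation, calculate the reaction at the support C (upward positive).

R_C = 3.611 kN

Release the roller at C. Primary structure: cantilever fixed at A.
Free-end deflection of the primary structure under the applied loading (downward +):
  point load 91 at a = 0.77: Pa²(3L − a)/(6EI) = 117.2/EI
Tip deflection under a unit load at C: L³/(3EI) = 32.45/EI.
The prop prevents deflection at C: R_C = δ_0/δ_{CC} = 117.2/32.45 = 3.611 kN.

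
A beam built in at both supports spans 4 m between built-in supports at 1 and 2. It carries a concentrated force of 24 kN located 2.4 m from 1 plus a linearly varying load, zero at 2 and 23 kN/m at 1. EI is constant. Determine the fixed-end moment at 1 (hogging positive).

M_1 = 27.62 kN·m

Take the two fixed-end moments M_1, M_2 as redundants; the released structure is the simple span 12.
Simple-span end rotations at 1 and 2 under the given loads:
  at 1: point load 24 at a = 2.4: Pab(L + b)/(6LEI) = 21.5/EI
  at 2: point load 24 at a = 2.4: Pab(L + a)/(6LEI) = 24.58/EI
  at 1: triangular load, peak 23: w₀L³/(45EI) = 32.71/EI
  at 2: triangular load, peak 23: 7w₀L³/(360EI) = 28.62/EI
  θ_10 = 54.22/EI,  θ_20 = 53.2/EI
Flexibility coefficients: a unit moment at one end gives L/(3EI) there and L/(6EI) at the far end, so f₁₁ = f₂₂ = 1.333/EI and f₁₂ = f₂₁ = 0.6667/EI.
Compatibility — zero rotation at each built-in end:
  1.333 M_1 + 0.6667 M_2 = 54.22
  0.6667 M_1 + 1.333 M_2 = 53.2
Solving the pair gives M_1 = 27.62 kN·m and M_2 = 26.09 kN·m (hogging).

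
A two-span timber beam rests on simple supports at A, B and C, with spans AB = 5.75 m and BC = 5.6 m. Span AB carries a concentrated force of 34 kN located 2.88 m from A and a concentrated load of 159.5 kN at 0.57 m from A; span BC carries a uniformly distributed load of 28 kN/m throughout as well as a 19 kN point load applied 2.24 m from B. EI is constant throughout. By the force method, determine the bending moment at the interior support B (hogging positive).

Take M_B as the redundant. Released structure: two simple spans AB and BC with a hinge at B.
Rotations at B on the released spans (each span's end-slope, ×1/EI):
  span AB: point load 34 at a = 2.88: Pab(L + a)/(6LEI) = 70.3/EI
  span AB: point load 159.5 at a = 0.57: Pab(L + a)/(6LEI) = 86.27/EI
  span BC: UDL 28: wL³/(24EI) = 204.9/EI
  span BC: point load 19 at a = 2.24: Pab(L + b)/(6LEI) = 38.13/EI
  relative rotation θ_0 = (156.6 + 243)/EI = 399.6/EI
A unit hogging moment at B produces rotation L₁/(3EI) + L₂/(3EI) = 3.783/EI.
Compatibility: M_B·(L₁+L₂)/(3EI) = θ_0, giving M_B = 105.6 kN·m (hogging).

M_B = 105.6 kN·m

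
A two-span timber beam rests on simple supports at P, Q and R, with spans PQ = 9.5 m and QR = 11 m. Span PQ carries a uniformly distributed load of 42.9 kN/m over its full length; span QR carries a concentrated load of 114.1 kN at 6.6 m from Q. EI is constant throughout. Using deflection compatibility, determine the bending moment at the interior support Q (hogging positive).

Release continuity at Q by inserting a hinge; the redundant is the internal moment M_Q. The primary structure is two simply-supported spans PQ and QR.
Rotations at Q on the released spans (each span's end-slope, ×1/EI):
  span PQ: UDL 42.9: wL³/(24EI) = 1533/EI
  span QR: point load 114.1 at a = 6.6: Pab(L + b)/(6LEI) = 773.1/EI
  relative rotation θ_0 = (1533 + 773.1)/EI = 2306/EI
A unit hogging moment at Q produces rotation L₁/(3EI) + L₂/(3EI) = 6.833/EI.
Compatibility: M_Q·(L₁+L₂)/(3EI) = θ_0, giving M_Q = 337.4 kN·m (hogging).

M_Q = 337.4 kN·m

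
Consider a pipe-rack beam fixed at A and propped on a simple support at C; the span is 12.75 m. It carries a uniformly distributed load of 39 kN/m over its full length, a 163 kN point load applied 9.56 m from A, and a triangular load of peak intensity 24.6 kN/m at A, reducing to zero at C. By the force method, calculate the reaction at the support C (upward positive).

Remove the prop at C; the released (primary) structure is a cantilever built in at A.
Free-end deflection of the primary structure under the applied loading (downward +):
  UDL 39: wL⁴/(8EI) = 128830/EI
  point load 163 at a = 9.56: Pa²(3L − a)/(6EI) = 71233/EI
  triangular load, peak 24.6 at the fixed end: w₀L⁴/(30EI) = 21670/EI
  δ_0 = 221733/EI
Flexibility coefficient — unit upward force at C: δ_{CC} = L³/(3EI) = 690.9/EI.
The prop prevents deflection at C: R_C = δ_0/δ_{CC} = 221733/690.9 = 320.9 kN.

R_C = 320.9 kN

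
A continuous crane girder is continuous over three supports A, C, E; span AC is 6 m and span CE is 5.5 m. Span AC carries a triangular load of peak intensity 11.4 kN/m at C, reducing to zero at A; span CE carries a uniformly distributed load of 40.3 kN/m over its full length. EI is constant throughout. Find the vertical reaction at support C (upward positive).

R_C = 164 kN

Insert a hinge at C; M_C is the redundant, and each span becomes simply supported.
Discontinuity in slope at C on the released structure — sum the simple-span end rotations:
  span AC: triangular load, peak 11.4: w₀L³/(45EI) = 54.72/EI
  span CE: UDL 40.3: wL³/(24EI) = 279.4/EI
  relative rotation θ_0 = (54.72 + 279.4)/EI = 334.1/EI
A unit hogging moment at C produces rotation L₁/(3EI) + L₂/(3EI) = 3.833/EI.
Slope continuity at C: θ_0 = M_C·3.833/EI, so M_C = 334.1/3.833 = 87.15 kN·m (hogging).
Span AC, ΣM about A with M_C applied at C: R_C^{AC}·6 = 136.8 + 87.15, so R_C^{AC} = 37.33 kN and R_A = 34.2 − 37.33 = -3.126 kN.
Span CE, ΣM about E: R_C^{CE}·5.5 = 609.5 + 87.15, so R_C^{CE} = 126.7 kN and R_E = 221.7 − 126.7 = 94.98 kN.
R_C = 37.33 + 126.7 = 164 kN.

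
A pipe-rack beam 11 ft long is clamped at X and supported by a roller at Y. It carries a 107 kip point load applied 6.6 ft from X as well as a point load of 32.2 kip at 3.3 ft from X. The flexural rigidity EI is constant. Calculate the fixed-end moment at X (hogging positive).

Take the reaction at Y as the redundant and release it; the primary structure is a cantilever fixed at X.
Primary-structure tip deflection at Y by superposition:
  point load 107 at a = 6.6: Pa²(3L − a)/(6EI) = 20508/EI
  point load 32.2 at a = 3.3: Pa²(3L − a)/(6EI) = 1736/EI
  δ_0 = 22244/EI
Tip deflection under a unit load at Y: L³/(3EI) = 443.7/EI.
The prop prevents deflection at Y: R_Y = δ_0/δ_{YY} = 22244/443.7 = 50.14 kip.
Moment equilibrium about X: M_X = Σ(load moments about X) − R_Y·L = 812.5 − 50.14×11 = 261 kip·ft.

M_X = 261 kip·ft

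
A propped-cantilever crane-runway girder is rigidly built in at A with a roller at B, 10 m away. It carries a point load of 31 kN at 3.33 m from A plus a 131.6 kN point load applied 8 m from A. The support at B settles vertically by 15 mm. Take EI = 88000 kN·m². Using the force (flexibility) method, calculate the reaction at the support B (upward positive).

R_B = 93.27 kN

Take the reaction at B as the redundant and release it; the primary structure is a cantilever fixed at A.
Primary-structure tip deflection at B by superposition:
  point load 31 at a = 3.33: Pa²(3L − a)/(6EI) = 1528/EI
  point load 131.6 at a = 8: Pa²(3L − a)/(6EI) = 30882/EI
  δ_0 = 32410/EI
Flexibility coefficient — unit upward force at B: δ_{BB} = L³/(3EI) = 333.3/EI.
With EI = 88000 kN·m²: δ_0 = 0.3683 m and δ_{BB} = 0.003788 m/kN.
Compatibility — the beam at B must follow the support down by 0.015 m: δ_0 − R_B·δ_{BB} = 0.015, so R_B = (0.3683 − 0.015)/0.003788 = 93.27 kN.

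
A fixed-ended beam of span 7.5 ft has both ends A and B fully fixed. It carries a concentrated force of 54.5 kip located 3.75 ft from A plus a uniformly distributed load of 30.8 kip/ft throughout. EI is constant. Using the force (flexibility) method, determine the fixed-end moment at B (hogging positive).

M_B = 195.5 kip·ft

Take the two fixed-end moments M_A, M_B as redundants; the released structure is the simple span AB.
On the primary (simply-supported) span, the end slopes from the loading are:
  at A: point load 54.5 at a = 3.75: Pab(L + b)/(6LEI) = 191.6/EI
  at B: point load 54.5 at a = 3.75: Pab(L + a)/(6LEI) = 191.6/EI
  at A: UDL 30.8: wL³/(24EI) = 541.4/EI
  at B: UDL 30.8: wL³/(24EI) = 541.4/EI
  θ_A0 = 733/EI,  θ_B0 = 733/EI
Flexibility coefficients: a unit moment at one end gives L/(3EI) there and L/(6EI) at the far end, so f₁₁ = f₂₂ = 2.5/EI and f₁₂ = f₂₁ = 1.25/EI.
Compatibility — zero rotation at each built-in end:
  2.5 M_A + 1.25 M_B = 733
  1.25 M_A + 2.5 M_B = 733
Solving the pair gives M_A = 195.5 kip·ft and M_B = 195.5 kip·ft (hogging).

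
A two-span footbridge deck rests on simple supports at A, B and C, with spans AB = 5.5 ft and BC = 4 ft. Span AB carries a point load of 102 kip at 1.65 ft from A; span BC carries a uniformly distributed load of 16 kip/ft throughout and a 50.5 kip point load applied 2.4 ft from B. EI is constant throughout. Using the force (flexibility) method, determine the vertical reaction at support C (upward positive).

R_C = 44.28 kip

Insert a hinge at B; M_B is the redundant, and each span becomes simply supported.
Rotations at B on the released spans (each span's end-slope, ×1/EI):
  span AB: point load 102 at a = 1.65: Pab(L + a)/(6LEI) = 140.4/EI
  span BC: UDL 16: wL³/(24EI) = 42.67/EI
  span BC: point load 50.5 at a = 2.4: Pab(L + b)/(6LEI) = 45.25/EI
  relative rotation θ_0 = (140.4 + 87.91)/EI = 228.3/EI
A unit hogging moment at B produces rotation L₁/(3EI) + L₂/(3EI) = 3.167/EI.
Compatibility: M_B·(L₁+L₂)/(3EI) = θ_0, giving M_B = 72.1 kip·ft (hogging).
Span BC, ΣM about C: R_B^{BC}·4 = 208.8 + 72.1, so R_B^{BC} = 70.22 kip and R_C = 114.5 − 70.22 = 44.28 kip.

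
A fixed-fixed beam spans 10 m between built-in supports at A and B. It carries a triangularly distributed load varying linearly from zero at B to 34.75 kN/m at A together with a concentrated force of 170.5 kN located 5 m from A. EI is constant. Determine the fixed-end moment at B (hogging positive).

M_B = 329 kN·m

Take the two fixed-end moments M_A, M_B as redundants; the released structure is the simple span AB.
On the primary (simply-supported) span, the end slopes from the loading are:
  at A: triangular load, peak 34.75: w₀L³/(45EI) = 772.2/EI
  at B: triangular load, peak 34.75: 7w₀L³/(360EI) = 675.7/EI
  at A: point load 170.5 at a = 5: Pab(L + b)/(6LEI) = 1066/EI
  at B: point load 170.5 at a = 5: Pab(L + a)/(6LEI) = 1066/EI
  θ_A0 = 1838/EI,  θ_B0 = 1741/EI
Flexibility coefficients: a unit moment at one end gives L/(3EI) there and L/(6EI) at the far end, so f₁₁ = f₂₂ = 3.333/EI and f₁₂ = f₂₁ = 1.667/EI.
Compatibility — zero rotation at each built-in end:
  3.333 M_A + 1.667 M_B = 1838
  1.667 M_A + 3.333 M_B = 1741
Solving the pair gives M_A = 386.9 kN·m and M_B = 329 kN·m (hogging).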